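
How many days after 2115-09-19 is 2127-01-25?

4146

Sep 19, 2115 → Sep 19, 2116: 366 days (Feb 29, 2116 is in that span).
Sep 19, 2116 → Sep 19, 2117: 365 days.
Sep 19, 2117 → Sep 19, 2118: 365 days.
Sep 19, 2118 → Sep 19, 2119: 365 days.
Sep 19, 2119 → Sep 19, 2120: 366 days (Feb 29, 2120 is in that span).
Sep 19, 2120 → Sep 19, 2121: 365 days.
Sep 19, 2121 → Sep 19, 2122: 365 days.
Sep 19, 2122 → Sep 19, 2123: 365 days.
Sep 19, 2123 → Sep 19, 2124: 366 days (Feb 29, 2124 is in that span).
Sep 19, 2124 → Sep 19, 2125: 365 days.
Sep 19, 2125 → Sep 19, 2126: 365 days.
Sep 19, 2126 → Oct 19, 2126: 30 days (September has 30).
Oct 19, 2126 → Nov 19, 2126: 31 days (October has 31).
Nov 19, 2126 → Dec 19, 2126: 30 days (November has 30).
Dec 19, 2126 → Jan 19, 2127: 31 days (December has 31).
Jan 19, 2127 → Jan 25, 2127: 6 days.
Total: 4146 days.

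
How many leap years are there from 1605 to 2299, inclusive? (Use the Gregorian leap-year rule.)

Multiples of 4 in [1605,2299]: 173.
Of those, multiples of 100: 6 (not leap unless ÷400).
Multiples of 400: 1.
Leap years = 173 − 6 + 1 = 168.

168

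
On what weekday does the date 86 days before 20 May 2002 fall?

Saturday

First find the weekday of May 20, 2002. Doomsday rule: the anchor day for the 2000s is Tuesday. For year 02: 2÷12 = 0 r 2, and 2÷4 = 0, so 0+2+0 = 2.
Tuesday + 2 ≡ Thursday — that's 2002's doomsday.
In May the doomsday date is May 9.
May 20 is 11 days after May 9; 11 mod 7 = 4, so Thursday + 4 = Monday.
86 mod 7 = 2, so 86 days before a Monday is Monday − 2 = Saturday.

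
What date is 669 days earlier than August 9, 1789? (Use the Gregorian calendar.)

October 10, 1787

−365 (one year) → Aug 9, 1788 (304 left).
−9 → Jul 31, 1788 (end of Jul, 31 days; 295 left).
−31 → Jun 30, 1788 (end of Jun, 30 days; 264 left).
−30 → May 31, 1788 (end of May, 31 days; 234 left).
−31 → Apr 30, 1788 (end of Apr, 30 days; 203 left).
−30 → Mar 31, 1788 (end of Mar, 31 days; 173 left).
−31 → Feb 29, 1788 (end of Feb, 29 days; 142 left).
−29 → Jan 31, 1788 (end of Jan, 31 days; 113 left).
−31 → Dec 31, 1787 (end of Dec, 31 days; 82 left).
−31 → Nov 30, 1787 (end of Nov, 30 days; 51 left).
−30 → Oct 31, 1787 (end of Oct, 31 days; 21 left).
−21 → Oct 10, 1787.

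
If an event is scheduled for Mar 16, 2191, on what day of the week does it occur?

Doomsday rule: the anchor day for the 2100s is Sunday. For year 91: 91÷12 = 7 r 7, and 7÷4 = 1, so 7+7+1 = 15.
Sunday + 15 ≡ Monday — that's 2191's doomsday.
In March the doomsday date is Mar 14.
Mar 16 is 2 days after Mar 14; 2 mod 7 = 2, so Monday + 2 = Wednesday.

Wednesday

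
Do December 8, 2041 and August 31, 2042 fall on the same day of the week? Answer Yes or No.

Yes

From Dec 8, 2041 to Aug 31, 2042 is 266 days.
266 mod 7 = 0, so they are the same weekday.
(Dec 8, 2041 is a Sunday; Aug 31, 2042 is a Sunday.)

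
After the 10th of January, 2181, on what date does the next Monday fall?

January 15, 2181

Jan 10, 2181 is a Wednesday.
From Wednesday to the next Monday is 5 days.
Jan 10, 2181 + 5 = Jan 15, 2181.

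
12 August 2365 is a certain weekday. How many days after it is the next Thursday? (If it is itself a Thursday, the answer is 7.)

7

Aug 12, 2365 is a Thursday.
From Thursday to the next Thursday is 7 days.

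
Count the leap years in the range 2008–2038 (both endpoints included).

8

Multiples of 4 in [2008,2038]: 8.
Of those, multiples of 100: 0 (not leap unless ÷400).
Multiples of 400: 0.
Leap years = 8 − 0 + 0 = 8.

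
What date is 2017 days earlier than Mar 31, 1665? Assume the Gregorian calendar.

−365 (one year) → Mar 31, 1664 (1652 left).
−366 (one year; includes Feb 29, 1664) → Mar 31, 1663 (1286 left).
−365 (one year) → Mar 31, 1662 (921 left).
−365 (one year) → Mar 31, 1661 (556 left).
−365 (one year) → Mar 31, 1660 (191 left).
−31 → Feb 29, 1660 (end of Feb, 29 days; 160 left).
−29 → Jan 31, 1660 (end of Jan, 31 days; 131 left).
−31 → Dec 31, 1659 (end of Dec, 31 days; 100 left).
−31 → Nov 30, 1659 (end of Nov, 30 days; 69 left).
−30 → Oct 31, 1659 (end of Oct, 31 days; 39 left).
−31 → Sep 30, 1659 (end of Sep, 30 days; 8 left).
−8 → Sep 22, 1659.

September 22, 1659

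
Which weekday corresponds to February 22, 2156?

Sunday

Doomsday rule: the anchor day for the 2100s is Sunday. For year 56: 56÷12 = 4 r 8, and 8÷4 = 2, so 4+8+2 = 14.
Sunday + 14 ≡ Sunday — that's 2156's doomsday.
In February the doomsday date is Feb 29 (2156 is a leap year (divisible by 4)).
Feb 22 is 7 days before Feb 29; 7 mod 7 = 0, so Sunday − 0 = Sunday.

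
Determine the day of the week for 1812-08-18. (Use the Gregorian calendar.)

Tuesday

Doomsday rule: the anchor day for the 1800s is Friday. For year 12: 12÷12 = 1 r 0, and 0÷4 = 0, so 1+0+0 = 1.
Friday + 1 ≡ Saturday — that's 1812's doomsday.
In August the doomsday date is Aug 8.
Aug 18 is 10 days after Aug 8; 10 mod 7 = 3, so Saturday + 3 = Tuesday.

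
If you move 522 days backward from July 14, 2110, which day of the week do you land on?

Thursday

Jul 14, 2110 is a Monday.
522 mod 7 = 4, so 522 days before a Monday is Monday − 4 = Thursday.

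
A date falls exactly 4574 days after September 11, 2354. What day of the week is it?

First find the weekday of Sep 11, 2354. Doomsday rule: the anchor day for the 2300s is Wednesday. For year 54: 54÷12 = 4 r 6, and 6÷4 = 1, so 4+6+1 = 11.
Wednesday + 11 ≡ Sunday — that's 2354's doomsday.
In September the doomsday date is Sep 5.
Sep 11 is 6 days after Sep 5; 6 mod 7 = 6, so Sunday + 6 = Saturday.
4574 mod 7 = 3, so 4574 days after a Saturday is Saturday + 3 = Tuesday.

Tuesday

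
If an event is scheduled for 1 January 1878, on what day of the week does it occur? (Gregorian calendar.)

Tuesday

Doomsday rule: the anchor day for the 1800s is Friday. For year 78: 78÷12 = 6 r 6, and 6÷4 = 1, so 6+6+1 = 13.
Friday + 13 ≡ Thursday — that's 1878's doomsday.
In January the doomsday date is Jan 3 (1878 is not a leap year).
Jan 1 is 2 days before Jan 3; 2 mod 7 = 2, so Thursday − 2 = Tuesday.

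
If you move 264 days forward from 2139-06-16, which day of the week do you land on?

Sunday

Jun 16, 2139 is a Tuesday.
264 mod 7 = 5, so 264 days after a Tuesday is Tuesday + 5 = Sunday.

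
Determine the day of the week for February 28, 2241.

Doomsday rule: the anchor day for the 2200s is Friday. For year 41: 41÷12 = 3 r 5, and 5÷4 = 1, so 3+5+1 = 9.
Friday + 9 ≡ Sunday — that's 2241's doomsday.
In February the doomsday date is Feb 28 (2241 is not a leap year).
Feb 28 is the doomsday itself: Sunday.

Sunday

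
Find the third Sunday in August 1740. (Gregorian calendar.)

August 1, 1740 is a Monday.
The first Sunday is therefore August 7 (6 days later).
The third Sunday is 7 + 2×7 = August 21.

August 21, 1740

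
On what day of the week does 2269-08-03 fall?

Tuesday

Doomsday rule: the anchor day for the 2200s is Friday. For year 69: 69÷12 = 5 r 9, and 9÷4 = 2, so 5+9+2 = 16.
Friday + 16 ≡ Sunday — that's 2269's doomsday.
In August the doomsday date is Aug 8.
Aug 3 is 5 days before Aug 8; 5 mod 7 = 5, so Sunday − 5 = Tuesday.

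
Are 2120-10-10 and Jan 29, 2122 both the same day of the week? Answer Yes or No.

Yes

From Oct 10, 2120 to Jan 29, 2122 is 476 days.
476 mod 7 = 0, so they are the same weekday.
(Oct 10, 2120 is a Thursday; Jan 29, 2122 is a Thursday.)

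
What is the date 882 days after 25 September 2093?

February 24, 2096

+365 (one year) → Sep 25, 2094 (517 left).
+365 (one year) → Sep 25, 2095 (152 left).
Sep has 30 days: +6 → Oct 1, 2095 (146 left).
Oct has 31 days: +31 → Nov 1, 2095 (115 left).
Nov has 30 days: +30 → Dec 1, 2095 (85 left).
Dec has 31 days: +31 → Jan 1, 2096 (54 left).
Jan has 31 days: +31 → Feb 1, 2096 (23 left).
+23 → Feb 24, 2096.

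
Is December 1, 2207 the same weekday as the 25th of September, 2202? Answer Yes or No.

No

From Sep 25, 2202 to Dec 1, 2207 is 1893 days.
1893 mod 7 = 3, so they are different weekdays.
(Sep 25, 2202 is a Saturday; Dec 1, 2207 is a Tuesday.)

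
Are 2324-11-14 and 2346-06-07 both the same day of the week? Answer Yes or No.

From Nov 14, 2324 to Jun 7, 2346 is 7875 days.
7875 mod 7 = 0, so they are the same weekday.
(Nov 14, 2324 is a Friday; Jun 7, 2346 is a Friday.)

Yes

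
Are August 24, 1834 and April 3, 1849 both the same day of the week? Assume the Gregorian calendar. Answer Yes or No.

No

From Aug 24, 1834 to Apr 3, 1849 is 5336 days.
5336 mod 7 = 2, so they are different weekdays.
(Aug 24, 1834 is a Sunday; Apr 3, 1849 is a Tuesday.)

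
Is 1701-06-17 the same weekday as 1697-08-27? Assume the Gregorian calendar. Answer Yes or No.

No

From Aug 27, 1697 to Jun 17, 1701 is 1389 days.
1389 mod 7 = 3, so they are different weekdays.
(Aug 27, 1697 is a Tuesday; Jun 17, 1701 is a Friday.)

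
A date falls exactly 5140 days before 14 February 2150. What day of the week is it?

Thursday

Feb 14, 2150 is a Saturday.
5140 mod 7 = 2, so 5140 days before a Saturday is Saturday − 2 = Thursday.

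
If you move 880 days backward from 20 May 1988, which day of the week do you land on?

First find the weekday of May 20, 1988. Doomsday rule: the anchor day for the 1900s is Wednesday. For year 88: 88÷12 = 7 r 4, and 4÷4 = 1, so 7+4+1 = 12.
Wednesday + 12 ≡ Monday — that's 1988's doomsday.
In May the doomsday date is May 9.
May 20 is 11 days after May 9; 11 mod 7 = 4, so Monday + 4 = Friday.
880 mod 7 = 5, so 880 days before a Friday is Friday − 5 = Sunday.

Sunday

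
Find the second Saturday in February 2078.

February 1, 2078 is a Tuesday.
The first Saturday is therefore February 5 (4 days later).
The second Saturday is 5 + 1×7 = February 12.

February 12, 2078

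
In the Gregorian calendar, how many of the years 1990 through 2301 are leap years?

Multiples of 4 in [1990,2301]: 78.
Of those, multiples of 100: 4 (not leap unless ÷400).
Multiples of 400: 1.
Leap years = 78 − 4 + 1 = 75.

75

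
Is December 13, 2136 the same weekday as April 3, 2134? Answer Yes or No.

From Apr 3, 2134 to Dec 13, 2136 is 985 days.
985 mod 7 = 5, so they are different weekdays.
(Apr 3, 2134 is a Saturday; Dec 13, 2136 is a Thursday.)

No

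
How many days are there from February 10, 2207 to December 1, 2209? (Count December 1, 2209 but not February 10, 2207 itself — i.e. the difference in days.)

Feb 10, 2207 → Feb 10, 2208: 365 days.
Feb 10, 2208 → Feb 10, 2209: 366 days (Feb 29, 2208 is in that span).
Feb 10, 2209 → Mar 10, 2209: 28 days (February has 28).
Mar 10, 2209 → Apr 10, 2209: 31 days (March has 31).
Apr 10, 2209 → May 10, 2209: 30 days (April has 30).
May 10, 2209 → Jun 10, 2209: 31 days (May has 31).
Jun 10, 2209 → Jul 10, 2209: 30 days (June has 30).
Jul 10, 2209 → Aug 10, 2209: 31 days (July has 31).
Aug 10, 2209 → Sep 10, 2209: 31 days (August has 31).
Sep 10, 2209 → Oct 10, 2209: 30 days (September has 30).
Oct 10, 2209 → Nov 10, 2209: 31 days (October has 31).
Nov 10, 2209 → Dec 1, 2209: 21 days.
Total: 1025 days.

1025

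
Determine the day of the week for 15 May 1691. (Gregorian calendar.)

Doomsday rule: the anchor day for the 1600s is Tuesday. For year 91: 91÷12 = 7 r 7, and 7÷4 = 1, so 7+7+1 = 15.
Tuesday + 15 ≡ Wednesday — that's 1691's doomsday.
In May the doomsday date is May 9.
May 15 is 6 days after May 9; 6 mod 7 = 6, so Wednesday + 6 = Tuesday.

Tuesday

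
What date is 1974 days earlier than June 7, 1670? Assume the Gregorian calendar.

−365 (one year) → Jun 7, 1669 (1609 left).
−365 (one year) → Jun 7, 1668 (1244 left).
−366 (one year; includes Feb 29, 1668) → Jun 7, 1667 (878 left).
−365 (one year) → Jun 7, 1666 (513 left).
−365 (one year) → Jun 7, 1665 (148 left).
−7 → May 31, 1665 (end of May, 31 days; 141 left).
−31 → Apr 30, 1665 (end of Apr, 30 days; 110 left).
−30 → Mar 31, 1665 (end of Mar, 31 days; 80 left).
−31 → Feb 28, 1665 (end of Feb, 28 days; 49 left).
−28 → Jan 31, 1665 (end of Jan, 31 days; 21 left).
−21 → Jan 10, 1665.

January 10, 1665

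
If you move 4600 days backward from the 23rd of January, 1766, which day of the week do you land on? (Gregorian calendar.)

Jan 23, 1766 is a Thursday.
4600 mod 7 = 1, so 4600 days before a Thursday is Thursday − 1 = Wednesday.

Wednesday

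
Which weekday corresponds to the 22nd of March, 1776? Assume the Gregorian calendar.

Friday

Doomsday rule: the anchor day for the 1700s is Sunday. For year 76: 76÷12 = 6 r 4, and 4÷4 = 1, so 6+4+1 = 11.
Sunday + 11 ≡ Thursday — that's 1776's doomsday.
In March the doomsday date is Mar 14.
Mar 22 is 8 days after Mar 14; 8 mod 7 = 1, so Thursday + 1 = Friday.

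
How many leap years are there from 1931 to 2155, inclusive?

Multiples of 4 in [1931,2155]: 56.
Of those, multiples of 100: 2 (not leap unless ÷400).
Multiples of 400: 1.
Leap years = 56 − 2 + 1 = 55.

55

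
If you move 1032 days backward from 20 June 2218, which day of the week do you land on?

Wednesday

Jun 20, 2218 is a Saturday.
1032 mod 7 = 3, so 1032 days before a Saturday is Saturday − 3 = Wednesday.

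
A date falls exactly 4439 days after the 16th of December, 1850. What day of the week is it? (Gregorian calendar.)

Tuesday

First find the weekday of Dec 16, 1850. Doomsday rule: the anchor day for the 1800s is Friday. For year 50: 50÷12 = 4 r 2, and 2÷4 = 0, so 4+2+0 = 6.
Friday + 6 ≡ Thursday — that's 1850's doomsday.
In December the doomsday date is Dec 12.
Dec 16 is 4 days after Dec 12; 4 mod 7 = 4, so Thursday + 4 = Monday.
4439 mod 7 = 1, so 4439 days after a Monday is Monday + 1 = Tuesday.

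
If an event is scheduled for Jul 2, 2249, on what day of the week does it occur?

Doomsday rule: the anchor day for the 2200s is Friday. For year 49: 49÷12 = 4 r 1, and 1÷4 = 0, so 4+1+0 = 5.
Friday + 5 ≡ Wednesday — that's 2249's doomsday.
In July the doomsday date is Jul 11.
Jul 2 is 9 days before Jul 11; 9 mod 7 = 2, so Wednesday − 2 = Monday.

Monday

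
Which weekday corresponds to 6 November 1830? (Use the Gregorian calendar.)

Doomsday rule: the anchor day for the 1800s is Friday. For year 30: 30÷12 = 2 r 6, and 6÷4 = 1, so 2+6+1 = 9.
Friday + 9 ≡ Sunday — that's 1830's doomsday.
In November the doomsday date is Nov 7.
Nov 6 is 1 day before Nov 7; 1 mod 7 = 1, so Sunday − 1 = Saturday.

Saturday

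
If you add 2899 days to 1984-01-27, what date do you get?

+366 (one year; includes Feb 29, 1984) → Jan 27, 1985 (2533 left).
+365 (one year) → Jan 27, 1986 (2168 left).
+365 (one year) → Jan 27, 1987 (1803 left).
+365 (one year) → Jan 27, 1988 (1438 left).
+366 (one year; includes Feb 29, 1988) → Jan 27, 1989 (1072 left).
+365 (one year) → Jan 27, 1990 (707 left).
+365 (one year) → Jan 27, 1991 (342 left).
Jan has 31 days: +5 → Feb 1, 1991 (337 left).
Feb has 28 days: +28 → Mar 1, 1991 (309 left).
Mar has 31 days: +31 → Apr 1, 1991 (278 left).
Apr has 30 days: +30 → May 1, 1991 (248 left).
May has 31 days: +31 → Jun 1, 1991 (217 left).
Jun has 30 days: +30 → Jul 1, 1991 (187 left).
Jul has 31 days: +31 → Aug 1, 1991 (156 left).
Aug has 31 days: +31 → Sep 1, 1991 (125 left).
Sep has 30 days: +30 → Oct 1, 1991 (95 left).
Oct has 31 days: +31 → Nov 1, 1991 (64 left).
Nov has 30 days: +30 → Dec 1, 1991 (34 left).
Dec has 31 days: +31 → Jan 1, 1992 (3 left).
+3 → Jan 4, 1992.

January 4, 1992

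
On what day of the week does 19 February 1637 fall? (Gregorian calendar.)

Thursday

Doomsday rule: the anchor day for the 1600s is Tuesday. For year 37: 37÷12 = 3 r 1, and 1÷4 = 0, so 3+1+0 = 4.
Tuesday + 4 ≡ Saturday — that's 1637's doomsday.
In February the doomsday date is Feb 28 (1637 is not a leap year).
Feb 19 is 9 days before Feb 28; 9 mod 7 = 2, so Saturday − 2 = Thursday.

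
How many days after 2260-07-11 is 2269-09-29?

3367

Jul 11, 2260 → Jul 11, 2261: 365 days.
Jul 11, 2261 → Jul 11, 2262: 365 days.
Jul 11, 2262 → Jul 11, 2263: 365 days.
Jul 11, 2263 → Jul 11, 2264: 366 days (Feb 29, 2264 is in that span).
Jul 11, 2264 → Jul 11, 2265: 365 days.
Jul 11, 2265 → Jul 11, 2266: 365 days.
Jul 11, 2266 → Jul 11, 2267: 365 days.
Jul 11, 2267 → Jul 11, 2268: 366 days (Feb 29, 2268 is in that span).
Jul 11, 2268 → Jul 11, 2269: 365 days.
Jul 11, 2269 → Aug 11, 2269: 31 days (July has 31).
Aug 11, 2269 → Sep 11, 2269: 31 days (August has 31).
Sep 11, 2269 → Sep 29, 2269: 18 days.
Total: 3367 days.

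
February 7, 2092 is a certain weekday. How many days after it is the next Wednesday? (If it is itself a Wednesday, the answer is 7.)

Feb 7, 2092 is a Thursday.
From Thursday to the next Wednesday is 6 days.

6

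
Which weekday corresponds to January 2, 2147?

Monday

Doomsday rule: the anchor day for the 2100s is Sunday. For year 47: 47÷12 = 3 r 11, and 11÷4 = 2, so 3+11+2 = 16.
Sunday + 16 ≡ Tuesday — that's 2147's doomsday.
In January the doomsday date is Jan 3 (2147 is not a leap year).
Jan 2 is 1 day before Jan 3; 1 mod 7 = 1, so Tuesday − 1 = Monday.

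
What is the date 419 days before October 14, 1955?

August 21, 1954

−365 (one year) → Oct 14, 1954 (54 left).
−14 → Sep 30, 1954 (end of Sep, 30 days; 40 left).
−30 → Aug 31, 1954 (end of Aug, 31 days; 10 left).
−10 → Aug 21, 1954.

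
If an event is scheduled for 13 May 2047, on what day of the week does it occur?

January 1, 2047 is a Tuesday.
Jan 1, 2047 → Feb 1, 2047: 31 days (January has 31).
Feb 1, 2047 → Mar 1, 2047: 28 days (February has 28).
Mar 1, 2047 → Apr 1, 2047: 31 days (March has 31).
Apr 1, 2047 → May 1, 2047: 30 days (April has 30).
May 1, 2047 → May 13, 2047: 12 days.
Total: 132 days.
132 mod 7 = 6, so Tuesday + 6 = Monday.

Monday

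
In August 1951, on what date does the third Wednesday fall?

August 15, 1951

August 1, 1951 is a Wednesday.
The first Wednesday is therefore August 1 (same day).
The third Wednesday is 1 + 2×7 = August 15.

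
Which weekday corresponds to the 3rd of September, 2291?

Doomsday rule: the anchor day for the 2200s is Friday. For year 91: 91÷12 = 7 r 7, and 7÷4 = 1, so 7+7+1 = 15.
Friday + 15 ≡ Saturday — that's 2291's doomsday.
In September the doomsday date is Sep 5.
Sep 3 is 2 days before Sep 5; 2 mod 7 = 2, so Saturday − 2 = Thursday.

Thursday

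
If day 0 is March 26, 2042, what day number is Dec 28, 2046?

Mar 26, 2042 → Mar 26, 2043: 365 days.
Mar 26, 2043 → Mar 26, 2044: 366 days (Feb 29, 2044 is in that span).
Mar 26, 2044 → Mar 26, 2045: 365 days.
Mar 26, 2045 → Mar 26, 2046: 365 days.
Mar 26, 2046 → Apr 26, 2046: 31 days (March has 31).
Apr 26, 2046 → May 26, 2046: 30 days (April has 30).
May 26, 2046 → Jun 26, 2046: 31 days (May has 31).
Jun 26, 2046 → Jul 26, 2046: 30 days (June has 30).
Jul 26, 2046 → Aug 26, 2046: 31 days (July has 31).
Aug 26, 2046 → Sep 26, 2046: 31 days (August has 31).
Sep 26, 2046 → Oct 26, 2046: 30 days (September has 30).
Oct 26, 2046 → Nov 26, 2046: 31 days (October has 31).
Nov 26, 2046 → Dec 26, 2046: 30 days (November has 30).
Dec 26, 2046 → Dec 28, 2046: 2 days.
Total: 1738 days.

1738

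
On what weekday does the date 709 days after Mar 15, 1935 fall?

Sunday

Mar 15, 1935 is a Friday.
709 mod 7 = 2, so 709 days after a Friday is Friday + 2 = Sunday.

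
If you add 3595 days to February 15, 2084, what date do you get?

+366 (one year; includes Feb 29, 2084) → Feb 15, 2085 (3229 left).
+365 (one year) → Feb 15, 2086 (2864 left).
+365 (one year) → Feb 15, 2087 (2499 left).
+365 (one year) → Feb 15, 2088 (2134 left).
+366 (one year; includes Feb 29, 2088) → Feb 15, 2089 (1768 left).
+365 (one year) → Feb 15, 2090 (1403 left).
+365 (one year) → Feb 15, 2091 (1038 left).
+365 (one year) → Feb 15, 2092 (673 left).
+366 (one year; includes Feb 29, 2092) → Feb 15, 2093 (307 left).
Feb has 28 days: +14 → Mar 1, 2093 (293 left).
Mar has 31 days: +31 → Apr 1, 2093 (262 left).
Apr has 30 days: +30 → May 1, 2093 (232 left).
May has 31 days: +31 → Jun 1, 2093 (201 left).
Jun has 30 days: +30 → Jul 1, 2093 (171 left).
Jul has 31 days: +31 → Aug 1, 2093 (140 left).
Aug has 31 days: +31 → Sep 1, 2093 (109 left).
Sep has 30 days: +30 → Oct 1, 2093 (79 left).
Oct has 31 days: +31 → Nov 1, 2093 (48 left).
Nov has 30 days: +30 → Dec 1, 2093 (18 left).
+18 → Dec 19, 2093.

December 19, 2093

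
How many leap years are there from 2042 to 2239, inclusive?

47

Multiples of 4 in [2042,2239]: 49.
Of those, multiples of 100: 2 (not leap unless ÷400).
Multiples of 400: 0.
Leap years = 49 − 2 + 0 = 47.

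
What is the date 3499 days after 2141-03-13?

+365 (one year) → Mar 13, 2142 (3134 left).
+365 (one year) → Mar 13, 2143 (2769 left).
+366 (one year; includes Feb 29, 2144) → Mar 13, 2144 (2403 left).
+365 (one year) → Mar 13, 2145 (2038 left).
+365 (one year) → Mar 13, 2146 (1673 left).
+365 (one year) → Mar 13, 2147 (1308 left).
+366 (one year; includes Feb 29, 2148) → Mar 13, 2148 (942 left).
+365 (one year) → Mar 13, 2149 (577 left).
+365 (one year) → Mar 13, 2150 (212 left).
Mar has 31 days: +19 → Apr 1, 2150 (193 left).
Apr has 30 days: +30 → May 1, 2150 (163 left).
May has 31 days: +31 → Jun 1, 2150 (132 left).
Jun has 30 days: +30 → Jul 1, 2150 (102 left).
Jul has 31 days: +31 → Aug 1, 2150 (71 left).
Aug has 31 days: +31 → Sep 1, 2150 (40 left).
Sep has 30 days: +30 → Oct 1, 2150 (10 left).
+10 → Oct 11, 2150.

October 11, 2150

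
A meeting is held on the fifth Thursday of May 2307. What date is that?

May 30, 2307

May 1, 2307 is a Wednesday.
The first Thursday is therefore May 2 (1 days later).
The fifth Thursday is 2 + 4×7 = May 30.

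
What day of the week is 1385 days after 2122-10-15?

Wednesday

Oct 15, 2122 is a Thursday.
1385 mod 7 = 6, so 1385 days after a Thursday is Thursday + 6 = Wednesday.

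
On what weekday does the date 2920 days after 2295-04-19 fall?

Saturday

Apr 19, 2295 is a Friday.
2920 mod 7 = 1, so 2920 days after a Friday is Friday + 1 = Saturday.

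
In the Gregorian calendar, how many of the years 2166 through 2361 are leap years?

47

Multiples of 4 in [2166,2361]: 49.
Of those, multiples of 100: 2 (not leap unless ÷400).
Multiples of 400: 0.
Leap years = 49 − 2 + 0 = 47.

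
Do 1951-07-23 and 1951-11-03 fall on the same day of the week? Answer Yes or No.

From Jul 23, 1951 to Nov 3, 1951 is 103 days.
103 mod 7 = 5, so they are different weekdays.
(Jul 23, 1951 is a Monday; Nov 3, 1951 is a Saturday.)

No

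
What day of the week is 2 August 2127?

Saturday

Doomsday rule: the anchor day for the 2100s is Sunday. For year 27: 27÷12 = 2 r 3, and 3÷4 = 0, so 2+3+0 = 5.
Sunday + 5 ≡ Friday — that's 2127's doomsday.
In August the doomsday date is Aug 8.
Aug 2 is 6 days before Aug 8; 6 mod 7 = 6, so Friday − 6 = Saturday.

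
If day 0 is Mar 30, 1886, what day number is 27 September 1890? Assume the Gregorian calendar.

1642

Mar 30, 1886 → Mar 30, 1887: 365 days.
Mar 30, 1887 → Mar 30, 1888: 366 days (Feb 29, 1888 is in that span).
Mar 30, 1888 → Mar 30, 1889: 365 days.
Mar 30, 1889 → Mar 30, 1890: 365 days.
Mar 30, 1890 → Apr 30, 1890: 31 days (March has 31).
Apr 30, 1890 → May 30, 1890: 30 days (April has 30).
May 30, 1890 → Jun 30, 1890: 31 days (May has 31).
Jun 30, 1890 → Jul 30, 1890: 30 days (June has 30).
Jul 30, 1890 → Aug 30, 1890: 31 days (July has 31).
Aug 30, 1890 → Sep 27, 1890: 28 days.
Total: 1642 days.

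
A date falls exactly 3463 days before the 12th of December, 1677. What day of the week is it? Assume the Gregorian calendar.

Tuesday

First find the weekday of Dec 12, 1677. Doomsday rule: the anchor day for the 1600s is Tuesday. For year 77: 77÷12 = 6 r 5, and 5÷4 = 1, so 6+5+1 = 12.
Tuesday + 12 ≡ Sunday — that's 1677's doomsday.
In December the doomsday date is Dec 12.
Dec 12 is the doomsday itself: Sunday.
3463 mod 7 = 5, so 3463 days before a Sunday is Sunday − 5 = Tuesday.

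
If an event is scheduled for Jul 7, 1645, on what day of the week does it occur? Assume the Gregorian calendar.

Doomsday rule: the anchor day for the 1600s is Tuesday. For year 45: 45÷12 = 3 r 9, and 9÷4 = 2, so 3+9+2 = 14.
Tuesday + 14 ≡ Tuesday — that's 1645's doomsday.
In July the doomsday date is Jul 11.
Jul 7 is 4 days before Jul 11; 4 mod 7 = 4, so Tuesday − 4 = Friday.

Friday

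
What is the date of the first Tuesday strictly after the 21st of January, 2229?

January 27, 2229

Jan 21, 2229 is a Wednesday.
From Wednesday to the next Tuesday is 6 days.
Jan 21, 2229 + 6 = Jan 27, 2229.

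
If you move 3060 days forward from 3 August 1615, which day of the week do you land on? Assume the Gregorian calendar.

Aug 3, 1615 is a Monday.
3060 mod 7 = 1, so 3060 days after a Monday is Monday + 1 = Tuesday.

Tuesday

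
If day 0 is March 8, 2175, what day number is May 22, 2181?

Mar 8, 2175 → Mar 8, 2176: 366 days (Feb 29, 2176 is in that span).
Mar 8, 2176 → Mar 8, 2177: 365 days.
Mar 8, 2177 → Mar 8, 2178: 365 days.
Mar 8, 2178 → Mar 8, 2179: 365 days.
Mar 8, 2179 → Mar 8, 2180: 366 days (Feb 29, 2180 is in that span).
Mar 8, 2180 → Mar 8, 2181: 365 days.
Mar 8, 2181 → Apr 8, 2181: 31 days (March has 31).
Apr 8, 2181 → May 8, 2181: 30 days (April has 30).
May 8, 2181 → May 22, 2181: 14 days.
Total: 2267 days.

2267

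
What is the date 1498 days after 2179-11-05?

December 12, 2183

+366 (one year; includes Feb 29, 2180) → Nov 5, 2180 (1132 left).
+365 (one year) → Nov 5, 2181 (767 left).
+365 (one year) → Nov 5, 2182 (402 left).
+365 (one year) → Nov 5, 2183 (37 left).
Nov has 30 days: +26 → Dec 1, 2183 (11 left).
+11 → Dec 12, 2183.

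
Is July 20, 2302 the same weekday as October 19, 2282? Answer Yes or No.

No

From Oct 19, 2282 to Jul 20, 2302 is 7213 days.
7213 mod 7 = 3, so they are different weekdays.
(Oct 19, 2282 is a Thursday; Jul 20, 2302 is a Sunday.)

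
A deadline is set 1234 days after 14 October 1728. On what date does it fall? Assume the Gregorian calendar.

March 1, 1732

+365 (one year) → Oct 14, 1729 (869 left).
+365 (one year) → Oct 14, 1730 (504 left).
+365 (one year) → Oct 14, 1731 (139 left).
Oct has 31 days: +18 → Nov 1, 1731 (121 left).
Nov has 30 days: +30 → Dec 1, 1731 (91 left).
Dec has 31 days: +31 → Jan 1, 1732 (60 left).
Jan has 31 days: +31 → Feb 1, 1732 (29 left).
Feb has 29 days: +29 → Mar 1, 1732 (0 left).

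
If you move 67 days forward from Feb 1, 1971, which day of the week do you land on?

Friday

Feb 1, 1971 is a Monday.
67 mod 7 = 4, so 67 days after a Monday is Monday + 4 = Friday.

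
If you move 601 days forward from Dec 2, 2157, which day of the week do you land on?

Thursday

First find the weekday of Dec 2, 2157. Doomsday rule: the anchor day for the 2100s is Sunday. For year 57: 57÷12 = 4 r 9, and 9÷4 = 2, so 4+9+2 = 15.
Sunday + 15 ≡ Monday — that's 2157's doomsday.
In December the doomsday date is Dec 12.
Dec 2 is 10 days before Dec 12; 10 mod 7 = 3, so Monday − 3 = Friday.
601 mod 7 = 6, so 601 days after a Friday is Friday + 6 = Thursday.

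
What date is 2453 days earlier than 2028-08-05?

November 17, 2021

−366 (one year; includes Feb 29, 2028) → Aug 5, 2027 (2087 left).
−365 (one year) → Aug 5, 2026 (1722 left).
−365 (one year) → Aug 5, 2025 (1357 left).
−365 (one year) → Aug 5, 2024 (992 left).
−366 (one year; includes Feb 29, 2024) → Aug 5, 2023 (626 left).
−365 (one year) → Aug 5, 2022 (261 left).
−5 → Jul 31, 2022 (end of Jul, 31 days; 256 left).
−31 → Jun 30, 2022 (end of Jun, 30 days; 225 left).
−30 → May 31, 2022 (end of May, 31 days; 195 left).
−31 → Apr 30, 2022 (end of Apr, 30 days; 164 left).
−30 → Mar 31, 2022 (end of Mar, 31 days; 134 left).
−31 → Feb 28, 2022 (end of Feb, 28 days; 103 left).
−28 → Jan 31, 2022 (end of Jan, 31 days; 75 left).
−31 → Dec 31, 2021 (end of Dec, 31 days; 44 left).
−31 → Nov 30, 2021 (end of Nov, 30 days; 13 left).
−13 → Nov 17, 2021.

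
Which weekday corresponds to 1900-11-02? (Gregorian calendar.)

Friday

Doomsday rule: the anchor day for the 1900s is Wednesday. For year 00: 0÷12 = 0 r 0, and 0÷4 = 0, so 0+0+0 = 0.
Wednesday + 0 ≡ Wednesday — that's 1900's doomsday.
In November the doomsday date is Nov 7.
Nov 2 is 5 days before Nov 7; 5 mod 7 = 5, so Wednesday − 5 = Friday.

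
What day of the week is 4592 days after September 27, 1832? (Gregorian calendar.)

Thursday

Sep 27, 1832 is a Thursday.
4592 mod 7 = 0, so 4592 days after a Thursday is Thursday + 0 = Thursday.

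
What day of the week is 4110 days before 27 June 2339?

First find the weekday of Jun 27, 2339. Doomsday rule: the anchor day for the 2300s is Wednesday. For year 39: 39÷12 = 3 r 3, and 3÷4 = 0, so 3+3+0 = 6.
Wednesday + 6 ≡ Tuesday — that's 2339's doomsday.
In June the doomsday date is Jun 6.
Jun 27 is 21 days after Jun 6; 21 mod 7 = 0, so Tuesday + 0 = Tuesday.
4110 mod 7 = 1, so 4110 days before a Tuesday is Tuesday − 1 = Monday.

Monday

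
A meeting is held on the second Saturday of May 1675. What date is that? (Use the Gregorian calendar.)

May 1, 1675 is a Wednesday.
The first Saturday is therefore May 4 (3 days later).
The second Saturday is 4 + 1×7 = May 11.

May 11, 1675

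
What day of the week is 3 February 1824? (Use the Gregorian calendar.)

Doomsday rule: the anchor day for the 1800s is Friday. For year 24: 24÷12 = 2 r 0, and 0÷4 = 0, so 2+0+0 = 2.
Friday + 2 ≡ Sunday — that's 1824's doomsday.
In February the doomsday date is Feb 29 (1824 is a leap year (divisible by 4)).
Feb 3 is 26 days before Feb 29; 26 mod 7 = 5, so Sunday − 5 = Tuesday.

Tuesday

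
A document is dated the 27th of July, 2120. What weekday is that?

January 1, 2120 is a Monday.
Jan 1, 2120 → Feb 1, 2120: 31 days (January has 31).
Feb 1, 2120 → Mar 1, 2120: 29 days (February has 29).
Mar 1, 2120 → Apr 1, 2120: 31 days (March has 31).
Apr 1, 2120 → May 1, 2120: 30 days (April has 30).
May 1, 2120 → Jun 1, 2120: 31 days (May has 31).
Jun 1, 2120 → Jul 1, 2120: 30 days (June has 30).
Jul 1, 2120 → Jul 27, 2120: 26 days.
Total: 208 days.
208 mod 7 = 5, so Monday + 5 = Saturday.

Saturday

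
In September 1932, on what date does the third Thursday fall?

September 1, 1932 is a Thursday.
The first Thursday is therefore September 1 (same day).
The third Thursday is 1 + 2×7 = September 15.

September 15, 1932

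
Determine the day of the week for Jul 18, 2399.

Sunday

Doomsday rule: the anchor day for the 2300s is Wednesday. For year 99: 99÷12 = 8 r 3, and 3÷4 = 0, so 8+3+0 = 11.
Wednesday + 11 ≡ Sunday — that's 2399's doomsday.
In July the doomsday date is Jul 11.
Jul 18 is 7 days after Jul 11; 7 mod 7 = 0, so Sunday + 0 = Sunday.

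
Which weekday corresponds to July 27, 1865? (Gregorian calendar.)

Thursday

Doomsday rule: the anchor day for the 1800s is Friday. For year 65: 65÷12 = 5 r 5, and 5÷4 = 1, so 5+5+1 = 11.
Friday + 11 ≡ Tuesday — that's 1865's doomsday.
In July the doomsday date is Jul 11.
Jul 27 is 16 days after Jul 11; 16 mod 7 = 2, so Tuesday + 2 = Thursday.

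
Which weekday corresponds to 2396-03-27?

Wednesday

Doomsday rule: the anchor day for the 2300s is Wednesday. For year 96: 96÷12 = 8 r 0, and 0÷4 = 0, so 8+0+0 = 8.
Wednesday + 8 ≡ Thursday — that's 2396's doomsday.
In March the doomsday date is Mar 14.
Mar 27 is 13 days after Mar 14; 13 mod 7 = 6, so Thursday + 6 = Wednesday.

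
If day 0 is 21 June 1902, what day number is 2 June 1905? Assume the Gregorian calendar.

1077

Jun 21, 1902 → Jun 21, 1903: 365 days.
Jun 21, 1903 → Jun 21, 1904: 366 days (Feb 29, 1904 is in that span).
Jun 21, 1904 → Jul 21, 1904: 30 days (June has 30).
Jul 21, 1904 → Aug 21, 1904: 31 days (July has 31).
Aug 21, 1904 → Sep 21, 1904: 31 days (August has 31).
Sep 21, 1904 → Oct 21, 1904: 30 days (September has 30).
Oct 21, 1904 → Nov 21, 1904: 31 days (October has 31).
Nov 21, 1904 → Dec 21, 1904: 30 days (November has 30).
Dec 21, 1904 → Jan 21, 1905: 31 days (December has 31).
Jan 21, 1905 → Feb 21, 1905: 31 days (January has 31).
Feb 21, 1905 → Mar 21, 1905: 28 days (February has 28).
Mar 21, 1905 → Apr 21, 1905: 31 days (March has 31).
Apr 21, 1905 → May 21, 1905: 30 days (April has 30).
May 21, 1905 → Jun 2, 1905: 12 days.
Total: 1077 days.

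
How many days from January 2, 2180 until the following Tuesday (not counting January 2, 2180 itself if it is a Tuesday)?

Jan 2, 2180 is a Sunday.
From Sunday to the next Tuesday is 2 days.

2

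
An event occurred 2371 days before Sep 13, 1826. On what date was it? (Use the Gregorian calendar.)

March 17, 1820

−365 (one year) → Sep 13, 1825 (2006 left).
−365 (one year) → Sep 13, 1824 (1641 left).
−366 (one year; includes Feb 29, 1824) → Sep 13, 1823 (1275 left).
−365 (one year) → Sep 13, 1822 (910 left).
−365 (one year) → Sep 13, 1821 (545 left).
−365 (one year) → Sep 13, 1820 (180 left).
−13 → Aug 31, 1820 (end of Aug, 31 days; 167 left).
−31 → Jul 31, 1820 (end of Jul, 31 days; 136 left).
−31 → Jun 30, 1820 (end of Jun, 30 days; 105 left).
−30 → May 31, 1820 (end of May, 31 days; 75 left).
−31 → Apr 30, 1820 (end of Apr, 30 days; 44 left).
−30 → Mar 31, 1820 (end of Mar, 31 days; 14 left).
−14 → Mar 17, 1820.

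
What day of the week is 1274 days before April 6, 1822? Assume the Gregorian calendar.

Apr 6, 1822 is a Saturday.
1274 mod 7 = 0, so 1274 days before a Saturday is Saturday − 0 = Saturday.

Saturday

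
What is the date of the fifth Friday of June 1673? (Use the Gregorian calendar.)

June 1, 1673 is a Thursday.
The first Friday is therefore June 2 (1 days later).
The fifth Friday is 2 + 4×7 = June 30.

June 30, 1673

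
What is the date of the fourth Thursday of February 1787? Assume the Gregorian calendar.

February 22, 1787

February 1, 1787 is a Thursday.
The first Thursday is therefore February 1 (same day).
The fourth Thursday is 1 + 3×7 = February 22.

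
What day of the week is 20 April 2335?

Saturday

Doomsday rule: the anchor day for the 2300s is Wednesday. For year 35: 35÷12 = 2 r 11, and 11÷4 = 2, so 2+11+2 = 15.
Wednesday + 15 ≡ Thursday — that's 2335's doomsday.
In April the doomsday date is Apr 4.
Apr 20 is 16 days after Apr 4; 16 mod 7 = 2, so Thursday + 2 = Saturday.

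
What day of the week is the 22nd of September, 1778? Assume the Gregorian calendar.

Tuesday

Doomsday rule: the anchor day for the 1700s is Sunday. For year 78: 78÷12 = 6 r 6, and 6÷4 = 1, so 6+6+1 = 13.
Sunday + 13 ≡ Saturday — that's 1778's doomsday.
In September the doomsday date is Sep 5.
Sep 22 is 17 days after Sep 5; 17 mod 7 = 3, so Saturday + 3 = Tuesday.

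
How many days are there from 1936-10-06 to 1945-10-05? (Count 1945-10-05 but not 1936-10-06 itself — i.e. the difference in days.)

3286

Oct 6, 1936 → Oct 6, 1937: 365 days.
Oct 6, 1937 → Oct 6, 1938: 365 days.
Oct 6, 1938 → Oct 6, 1939: 365 days.
Oct 6, 1939 → Oct 6, 1940: 366 days (Feb 29, 1940 is in that span).
Oct 6, 1940 → Oct 6, 1941: 365 days.
Oct 6, 1941 → Oct 6, 1942: 365 days.
Oct 6, 1942 → Oct 6, 1943: 365 days.
Oct 6, 1943 → Oct 6, 1944: 366 days (Feb 29, 1944 is in that span).
Oct 6, 1944 → Nov 6, 1944: 31 days (October has 31).
Nov 6, 1944 → Dec 6, 1944: 30 days (November has 30).
Dec 6, 1944 → Jan 6, 1945: 31 days (December has 31).
Jan 6, 1945 → Feb 6, 1945: 31 days (January has 31).
Feb 6, 1945 → Mar 6, 1945: 28 days (February has 28).
Mar 6, 1945 → Apr 6, 1945: 31 days (March has 31).
Apr 6, 1945 → May 6, 1945: 30 days (April has 30).
May 6, 1945 → Jun 6, 1945: 31 days (May has 31).
Jun 6, 1945 → Jul 6, 1945: 30 days (June has 30).
Jul 6, 1945 → Aug 6, 1945: 31 days (July has 31).
Aug 6, 1945 → Sep 6, 1945: 31 days (August has 31).
Sep 6, 1945 → Oct 5, 1945: 29 days.
Total: 3286 days.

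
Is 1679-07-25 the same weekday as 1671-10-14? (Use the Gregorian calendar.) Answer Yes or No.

From Oct 14, 1671 to Jul 25, 1679 is 2841 days.
2841 mod 7 = 6, so they are different weekdays.
(Oct 14, 1671 is a Wednesday; Jul 25, 1679 is a Tuesday.)

No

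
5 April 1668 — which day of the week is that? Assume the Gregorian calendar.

Doomsday rule: the anchor day for the 1600s is Tuesday. For year 68: 68÷12 = 5 r 8, and 8÷4 = 2, so 5+8+2 = 15.
Tuesday + 15 ≡ Wednesday — that's 1668's doomsday.
In April the doomsday date is Apr 4.
Apr 5 is 1 day after Apr 4; 1 mod 7 = 1, so Wednesday + 1 = Thursday.

Thursday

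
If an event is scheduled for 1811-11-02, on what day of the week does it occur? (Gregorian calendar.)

Doomsday rule: the anchor day for the 1800s is Friday. For year 11: 11÷12 = 0 r 11, and 11÷4 = 2, so 0+11+2 = 13.
Friday + 13 ≡ Thursday — that's 1811's doomsday.
In November the doomsday date is Nov 7.
Nov 2 is 5 days before Nov 7; 5 mod 7 = 5, so Thursday − 5 = Saturday.

Saturday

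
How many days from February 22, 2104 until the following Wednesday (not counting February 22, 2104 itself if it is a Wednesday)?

Feb 22, 2104 is a Friday.
From Friday to the next Wednesday is 5 days.

5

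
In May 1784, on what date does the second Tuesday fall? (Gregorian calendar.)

May 11, 1784

May 1, 1784 is a Saturday.
The first Tuesday is therefore May 4 (3 days later).
The second Tuesday is 4 + 1×7 = May 11.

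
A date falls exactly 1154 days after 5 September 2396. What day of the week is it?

Sep 5, 2396 is a Thursday.
1154 mod 7 = 6, so 1154 days after a Thursday is Thursday + 6 = Wednesday.

Wednesday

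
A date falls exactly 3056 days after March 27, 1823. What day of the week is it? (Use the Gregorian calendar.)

First find the weekday of Mar 27, 1823. Doomsday rule: the anchor day for the 1800s is Friday. For year 23: 23÷12 = 1 r 11, and 11÷4 = 2, so 1+11+2 = 14.
Friday + 14 ≡ Friday — that's 1823's doomsday.
In March the doomsday date is Mar 14.
Mar 27 is 13 days after Mar 14; 13 mod 7 = 6, so Friday + 6 = Thursday.
3056 mod 7 = 4, so 3056 days after a Thursday is Thursday + 4 = Monday.

Monday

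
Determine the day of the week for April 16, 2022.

January 1, 2022 is a Saturday.
Jan 1, 2022 → Feb 1, 2022: 31 days (January has 31).
Feb 1, 2022 → Mar 1, 2022: 28 days (February has 28).
Mar 1, 2022 → Apr 1, 2022: 31 days (March has 31).
Apr 1, 2022 → Apr 16, 2022: 15 days.
Total: 105 days.
105 mod 7 = 0, so Saturday + 0 = Saturday.

Saturday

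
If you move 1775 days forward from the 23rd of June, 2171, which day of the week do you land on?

Thursday

First find the weekday of Jun 23, 2171. Doomsday rule: the anchor day for the 2100s is Sunday. For year 71: 71÷12 = 5 r 11, and 11÷4 = 2, so 5+11+2 = 18.
Sunday + 18 ≡ Thursday — that's 2171's doomsday.
In June the doomsday date is Jun 6.
Jun 23 is 17 days after Jun 6; 17 mod 7 = 3, so Thursday + 3 = Sunday.
1775 mod 7 = 4, so 1775 days after a Sunday is Sunday + 4 = Thursday.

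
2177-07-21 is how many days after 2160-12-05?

6072

Dec 5, 2160 → Dec 5, 2161: 365 days.
Dec 5, 2161 → Dec 5, 2162: 365 days.
Dec 5, 2162 → Dec 5, 2163: 365 days.
Dec 5, 2163 → Dec 5, 2164: 366 days (Feb 29, 2164 is in that span).
Dec 5, 2164 → Dec 5, 2165: 365 days.
Dec 5, 2165 → Dec 5, 2166: 365 days.
Dec 5, 2166 → Dec 5, 2167: 365 days.
Dec 5, 2167 → Dec 5, 2168: 366 days (Feb 29, 2168 is in that span).
Dec 5, 2168 → Dec 5, 2169: 365 days.
Dec 5, 2169 → Dec 5, 2170: 365 days.
Dec 5, 2170 → Dec 5, 2171: 365 days.
Dec 5, 2171 → Dec 5, 2172: 366 days (Feb 29, 2172 is in that span).
Dec 5, 2172 → Dec 5, 2173: 365 days.
Dec 5, 2173 → Dec 5, 2174: 365 days.
Dec 5, 2174 → Dec 5, 2175: 365 days.
Dec 5, 2175 → Dec 5, 2176: 366 days (Feb 29, 2176 is in that span).
Dec 5, 2176 → Jan 5, 2177: 31 days (December has 31).
Jan 5, 2177 → Feb 5, 2177: 31 days (January has 31).
Feb 5, 2177 → Mar 5, 2177: 28 days (February has 28).
Mar 5, 2177 → Apr 5, 2177: 31 days (March has 31).
Apr 5, 2177 → May 5, 2177: 30 days (April has 30).
May 5, 2177 → Jun 5, 2177: 31 days (May has 31).
Jun 5, 2177 → Jul 5, 2177: 30 days (June has 30).
Jul 5, 2177 → Jul 21, 2177: 16 days.
Total: 6072 days.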